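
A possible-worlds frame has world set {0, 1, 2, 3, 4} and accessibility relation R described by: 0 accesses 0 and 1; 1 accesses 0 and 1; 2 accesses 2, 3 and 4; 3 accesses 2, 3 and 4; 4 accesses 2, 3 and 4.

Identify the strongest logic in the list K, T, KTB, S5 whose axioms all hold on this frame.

Reflexive (axiom T): yes — every world is R-related to itself.
Symmetric (axiom B): yes — every pair in R has its reverse in R.
Euclidean (axiom 5): yes — any two successors of a common world are R-related.
So F validates K, T, KTB, S5. The strongest is S5.

S5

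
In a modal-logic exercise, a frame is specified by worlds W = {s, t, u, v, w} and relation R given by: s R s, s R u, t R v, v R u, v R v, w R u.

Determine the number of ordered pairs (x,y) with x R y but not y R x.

4

Enumerating: (s,u), (t,v), (v,u), (w,u).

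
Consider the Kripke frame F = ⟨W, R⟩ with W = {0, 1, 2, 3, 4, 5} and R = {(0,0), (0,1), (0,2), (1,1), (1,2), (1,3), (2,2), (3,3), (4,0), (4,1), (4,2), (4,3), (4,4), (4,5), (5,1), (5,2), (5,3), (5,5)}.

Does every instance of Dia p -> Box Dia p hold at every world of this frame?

Axiom 5 corresponds to the accessibility relation being Euclidean.
Euclidean: no — 0 R 2 and 0 R 1, but not 2 R 1.

No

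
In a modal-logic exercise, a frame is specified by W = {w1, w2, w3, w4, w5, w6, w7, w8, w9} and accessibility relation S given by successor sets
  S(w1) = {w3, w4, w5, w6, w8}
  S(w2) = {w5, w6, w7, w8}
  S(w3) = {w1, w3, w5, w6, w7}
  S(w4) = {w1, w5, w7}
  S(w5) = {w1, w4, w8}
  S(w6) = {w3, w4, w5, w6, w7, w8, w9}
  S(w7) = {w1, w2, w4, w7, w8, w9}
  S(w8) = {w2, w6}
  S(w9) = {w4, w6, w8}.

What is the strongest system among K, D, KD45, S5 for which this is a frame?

D

Serial (axiom D): yes — every world has a successor (e.g. w1 S w3).
Euclidean (axiom 5): no — w1 S w3 and w1 S w4, but not w3 S w4.
Transitive (axiom 4): no — w1 S w3 and w3 S w7, but not w1 S w7.
Reflexive (axiom T): no — w1 is not related to itself.
So F validates K, D; KD45 would additionally require S to be Euclidean and transitive. The strongest is D.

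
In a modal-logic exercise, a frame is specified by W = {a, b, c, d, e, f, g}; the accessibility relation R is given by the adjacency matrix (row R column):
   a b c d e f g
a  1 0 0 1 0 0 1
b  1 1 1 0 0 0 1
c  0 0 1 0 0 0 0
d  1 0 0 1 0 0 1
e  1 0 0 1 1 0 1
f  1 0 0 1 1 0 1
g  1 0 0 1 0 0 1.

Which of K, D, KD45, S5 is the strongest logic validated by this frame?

Serial (axiom D): yes — every world has a successor (e.g. a R a).
Euclidean (axiom 5): no — b R a and b R c, but not a R c.
Transitive (axiom 4): no — b R a and a R d, but not b R d.
Reflexive (axiom T): no — f is not related to itself.
So F validates K, D; KD45 would additionally require R to be Euclidean and transitive. The strongest is D.

D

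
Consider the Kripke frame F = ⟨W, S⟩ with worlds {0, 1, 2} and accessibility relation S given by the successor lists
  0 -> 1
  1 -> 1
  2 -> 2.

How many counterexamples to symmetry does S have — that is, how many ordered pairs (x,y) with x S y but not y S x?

1

Enumerating: (0,1).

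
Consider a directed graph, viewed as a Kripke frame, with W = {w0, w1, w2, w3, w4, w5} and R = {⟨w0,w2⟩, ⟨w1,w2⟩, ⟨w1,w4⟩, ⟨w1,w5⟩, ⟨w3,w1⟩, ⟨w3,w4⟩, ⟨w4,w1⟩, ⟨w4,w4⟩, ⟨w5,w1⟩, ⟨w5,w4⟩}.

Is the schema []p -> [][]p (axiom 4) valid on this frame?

Axiom 4 corresponds to the accessibility relation being transitive.
Transitive: no — w3 R w1 and w1 R w2, but not w3 R w2.

No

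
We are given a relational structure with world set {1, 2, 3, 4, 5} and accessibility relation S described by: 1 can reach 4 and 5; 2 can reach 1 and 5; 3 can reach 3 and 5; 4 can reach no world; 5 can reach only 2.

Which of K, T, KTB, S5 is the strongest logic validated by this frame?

Reflexive (axiom T): no — 1 is not related to itself.
Symmetric (axiom B): no — 1 S 4 but not 4 S 1.
Euclidean (axiom 5): no — 1 S 4 and 1 S 5, but not 4 S 5.
So F validates K; T would additionally require S to be reflexive. The strongest is K.

K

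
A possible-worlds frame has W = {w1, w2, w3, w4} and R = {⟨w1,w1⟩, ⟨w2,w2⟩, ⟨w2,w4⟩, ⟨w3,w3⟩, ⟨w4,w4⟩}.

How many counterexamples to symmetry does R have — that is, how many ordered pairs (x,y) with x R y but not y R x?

Enumerating: (w2,w4).

1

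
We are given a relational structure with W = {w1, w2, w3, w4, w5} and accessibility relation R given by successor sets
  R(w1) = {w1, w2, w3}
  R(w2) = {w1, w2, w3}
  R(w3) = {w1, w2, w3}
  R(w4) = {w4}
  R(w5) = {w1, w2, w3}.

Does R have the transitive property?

Yes

Transitive: yes — every two-step R-path is closed by a direct edge.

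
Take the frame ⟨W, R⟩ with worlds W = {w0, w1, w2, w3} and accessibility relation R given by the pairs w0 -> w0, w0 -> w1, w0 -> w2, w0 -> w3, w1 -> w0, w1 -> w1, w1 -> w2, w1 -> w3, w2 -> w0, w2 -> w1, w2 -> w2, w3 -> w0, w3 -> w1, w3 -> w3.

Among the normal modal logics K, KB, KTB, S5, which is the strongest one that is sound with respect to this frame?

KTB

Symmetric (axiom B): yes — every pair in R has its reverse in R.
Reflexive (axiom T): yes — every world is R-related to itself.
Euclidean (axiom 5): no — w0 R w2 and w0 R w3, but not w2 R w3.
So F validates K, KB, KTB; S5 would additionally require R to be Euclidean. The strongest is KTB.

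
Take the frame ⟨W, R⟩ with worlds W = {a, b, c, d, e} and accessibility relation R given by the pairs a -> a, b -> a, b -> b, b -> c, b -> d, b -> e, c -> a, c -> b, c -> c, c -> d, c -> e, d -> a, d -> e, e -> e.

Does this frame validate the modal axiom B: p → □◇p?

No

Axiom B corresponds to the accessibility relation being symmetric.
Symmetric: no — b R a but not a R b.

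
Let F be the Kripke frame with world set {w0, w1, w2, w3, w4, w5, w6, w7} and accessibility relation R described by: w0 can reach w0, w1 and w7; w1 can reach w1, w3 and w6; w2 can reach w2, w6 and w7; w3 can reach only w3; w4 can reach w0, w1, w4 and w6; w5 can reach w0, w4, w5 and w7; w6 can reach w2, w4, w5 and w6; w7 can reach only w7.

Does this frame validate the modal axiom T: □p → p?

Yes

The schema T characterises exactly the reflexive frames.
Reflexive: yes — every world is R-related to itself.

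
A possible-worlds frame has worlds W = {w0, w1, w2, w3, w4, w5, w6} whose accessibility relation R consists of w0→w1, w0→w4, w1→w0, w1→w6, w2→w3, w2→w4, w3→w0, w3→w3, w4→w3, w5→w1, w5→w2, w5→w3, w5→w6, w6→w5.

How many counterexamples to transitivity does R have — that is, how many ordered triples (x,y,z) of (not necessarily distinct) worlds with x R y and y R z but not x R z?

18

Enumerating: (w0,w1,w0), (w0,w1,w6), (w0,w4,w3), (w1,w0,w1), (w1,w0,w4), (w1,w6,w5), (w2,w3,w0), (w3,w0,w1), (w3,w0,w4), (w4,w3,w0), (w5,w1,w0), (w5,w2,w4), (w5,w3,w0), (w5,w6,w5), (w6,w5,w1), (w6,w5,w2), (w6,w5,w3), (w6,w5,w6).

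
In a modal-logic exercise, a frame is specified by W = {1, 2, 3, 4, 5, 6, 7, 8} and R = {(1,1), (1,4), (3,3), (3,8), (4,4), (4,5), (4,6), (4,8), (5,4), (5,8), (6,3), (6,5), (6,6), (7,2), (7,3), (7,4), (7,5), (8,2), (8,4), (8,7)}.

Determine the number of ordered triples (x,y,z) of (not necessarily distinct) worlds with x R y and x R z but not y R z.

Enumerating: (1,4,1), (3,8,3), (3,8,8), (4,5,5), (4,5,6), (4,6,4), (4,6,8), (4,8,5), (4,8,6), (4,8,8), (5,8,8), (6,3,5), … and 22 more.
Total: 34.

34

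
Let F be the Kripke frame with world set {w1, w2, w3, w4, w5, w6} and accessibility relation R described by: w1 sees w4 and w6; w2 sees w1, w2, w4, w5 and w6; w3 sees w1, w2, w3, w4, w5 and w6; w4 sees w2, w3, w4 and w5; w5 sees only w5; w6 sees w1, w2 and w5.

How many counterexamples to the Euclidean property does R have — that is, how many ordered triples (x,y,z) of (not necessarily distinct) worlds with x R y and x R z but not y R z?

38

Enumerating: (w1,w4,w6), (w1,w6,w4), (w1,w6,w6), (w2,w1,w1), (w2,w1,w2), (w2,w1,w5), (w2,w4,w1), (w2,w4,w6), (w2,w5,w1), (w2,w5,w2), (w2,w5,w4), (w2,w5,w6), … and 26 more.
Total: 38.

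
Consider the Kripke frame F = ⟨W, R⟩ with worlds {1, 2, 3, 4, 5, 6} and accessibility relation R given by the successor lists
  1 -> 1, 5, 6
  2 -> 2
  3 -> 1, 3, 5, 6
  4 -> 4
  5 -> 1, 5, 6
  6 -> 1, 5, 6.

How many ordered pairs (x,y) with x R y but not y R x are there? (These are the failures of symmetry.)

3

Enumerating: (3,1), (3,5), (3,6).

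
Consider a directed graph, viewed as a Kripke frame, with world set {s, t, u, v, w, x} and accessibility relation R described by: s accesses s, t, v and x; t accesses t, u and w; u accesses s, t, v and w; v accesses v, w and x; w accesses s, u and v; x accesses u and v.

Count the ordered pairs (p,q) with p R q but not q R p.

Enumerating: (s,t), (s,v), (s,x), (t,w), (u,s), (u,v), (w,s), (x,u).

8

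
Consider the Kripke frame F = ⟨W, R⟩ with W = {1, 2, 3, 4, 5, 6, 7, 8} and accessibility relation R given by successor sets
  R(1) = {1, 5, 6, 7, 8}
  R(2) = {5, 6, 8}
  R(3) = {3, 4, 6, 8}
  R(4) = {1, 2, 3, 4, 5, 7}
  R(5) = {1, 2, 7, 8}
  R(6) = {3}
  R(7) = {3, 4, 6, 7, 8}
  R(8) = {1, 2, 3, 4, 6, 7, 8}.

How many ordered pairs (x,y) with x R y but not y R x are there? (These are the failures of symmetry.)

12

Enumerating: (1,6), (1,7), (2,6), (4,1), (4,2), (4,5), (5,7), (5,8), (7,3), (7,6), (8,4), (8,6).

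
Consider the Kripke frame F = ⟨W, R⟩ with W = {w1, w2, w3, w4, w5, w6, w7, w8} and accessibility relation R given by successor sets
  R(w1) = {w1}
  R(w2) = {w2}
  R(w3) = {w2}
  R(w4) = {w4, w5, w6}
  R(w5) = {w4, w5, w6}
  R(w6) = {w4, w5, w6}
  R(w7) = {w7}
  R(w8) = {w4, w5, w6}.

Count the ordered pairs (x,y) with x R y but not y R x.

4

Enumerating: (w3,w2), (w8,w4), (w8,w5), (w8,w6).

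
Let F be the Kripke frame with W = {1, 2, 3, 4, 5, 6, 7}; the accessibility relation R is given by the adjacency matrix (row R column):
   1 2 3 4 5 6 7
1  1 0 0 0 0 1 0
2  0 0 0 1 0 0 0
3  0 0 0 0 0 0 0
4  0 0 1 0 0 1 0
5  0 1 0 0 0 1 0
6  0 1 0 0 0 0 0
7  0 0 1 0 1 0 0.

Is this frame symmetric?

No

Symmetric: no — 1 R 6 but not 6 R 1.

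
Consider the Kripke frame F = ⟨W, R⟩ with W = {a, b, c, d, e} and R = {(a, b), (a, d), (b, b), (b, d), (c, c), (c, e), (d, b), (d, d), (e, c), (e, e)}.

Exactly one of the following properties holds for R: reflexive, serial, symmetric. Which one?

Reflexive: no — a is not related to itself.
Serial: yes — every world has a successor (e.g. a R b).
Symmetric: no — a R b but not b R a.
Only serial holds.

serial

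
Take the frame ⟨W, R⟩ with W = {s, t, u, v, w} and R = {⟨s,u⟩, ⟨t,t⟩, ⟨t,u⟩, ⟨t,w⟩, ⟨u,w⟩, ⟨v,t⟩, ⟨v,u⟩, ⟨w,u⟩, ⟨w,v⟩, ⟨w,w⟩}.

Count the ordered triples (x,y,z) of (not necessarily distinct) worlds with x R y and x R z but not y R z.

10

Enumerating: (s,u,u), (t,u,t), (t,u,u), (t,w,t), (v,u,t), (v,u,u), (w,u,u), (w,u,v), (w,v,v), (w,v,w).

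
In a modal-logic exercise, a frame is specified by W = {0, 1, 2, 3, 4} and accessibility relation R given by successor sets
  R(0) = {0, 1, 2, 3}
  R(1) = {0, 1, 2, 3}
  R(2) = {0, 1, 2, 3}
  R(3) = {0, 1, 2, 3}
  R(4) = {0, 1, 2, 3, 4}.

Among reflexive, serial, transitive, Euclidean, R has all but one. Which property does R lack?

Reflexive: yes — every world is R-related to itself.
Serial: yes — every world has a successor (e.g. 0 R 0).
Transitive: yes — every two-step R-path is closed by a direct edge.
Euclidean: no — 4 R 0 and 4 R 4, but not 0 R 4.
Only Euclidean fails.

Euclidean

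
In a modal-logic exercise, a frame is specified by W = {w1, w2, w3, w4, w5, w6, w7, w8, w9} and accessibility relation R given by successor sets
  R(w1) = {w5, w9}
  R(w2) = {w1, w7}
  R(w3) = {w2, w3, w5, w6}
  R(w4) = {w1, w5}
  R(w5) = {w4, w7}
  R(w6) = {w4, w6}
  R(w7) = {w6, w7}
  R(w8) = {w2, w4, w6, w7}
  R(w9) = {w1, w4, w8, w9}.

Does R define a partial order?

Reflexive: no — w1 is not related to itself.
Transitive: no — w1 R w5 and w5 R w4, but not w1 R w4.
Antisymmetric: no — w1 R w9 and w9 R w1 with w1 ≠ w9.
So R is not a partial order.

No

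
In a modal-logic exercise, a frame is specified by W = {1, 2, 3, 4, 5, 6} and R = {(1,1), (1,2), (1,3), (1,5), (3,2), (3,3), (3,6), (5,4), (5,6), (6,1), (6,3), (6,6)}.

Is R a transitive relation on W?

No

Transitive: no — 1 R 3 and 3 R 6, but not 1 R 6.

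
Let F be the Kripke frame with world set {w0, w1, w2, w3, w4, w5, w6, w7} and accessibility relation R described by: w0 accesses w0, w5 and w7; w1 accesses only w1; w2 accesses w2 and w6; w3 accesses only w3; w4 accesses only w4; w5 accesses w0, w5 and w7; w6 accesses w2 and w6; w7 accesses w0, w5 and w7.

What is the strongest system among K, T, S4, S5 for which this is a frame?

Reflexive (axiom T): yes — every world is R-related to itself.
Transitive (axiom 4): yes — every two-step R-path is closed by a direct edge.
Euclidean (axiom 5): yes — any two successors of a common world are R-related.
So F validates K, T, S4, S5. The strongest is S5.

S5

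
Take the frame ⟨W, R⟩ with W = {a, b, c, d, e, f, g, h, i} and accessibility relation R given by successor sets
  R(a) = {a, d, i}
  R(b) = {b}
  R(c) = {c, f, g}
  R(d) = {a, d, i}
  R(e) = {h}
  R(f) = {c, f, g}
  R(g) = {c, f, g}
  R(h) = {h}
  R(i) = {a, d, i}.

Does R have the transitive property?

Transitive: yes — every two-step R-path is closed by a direct edge.

Yes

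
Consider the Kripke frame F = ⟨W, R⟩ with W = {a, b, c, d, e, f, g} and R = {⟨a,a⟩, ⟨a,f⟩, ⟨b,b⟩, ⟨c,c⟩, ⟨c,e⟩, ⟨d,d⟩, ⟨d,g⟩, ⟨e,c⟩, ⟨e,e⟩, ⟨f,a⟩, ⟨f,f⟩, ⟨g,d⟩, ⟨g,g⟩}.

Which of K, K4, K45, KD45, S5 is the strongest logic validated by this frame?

Transitive (axiom 4): yes — every two-step R-path is closed by a direct edge.
Euclidean (axiom 5): yes — any two successors of a common world are R-related.
Serial (axiom D): yes — every world has a successor (e.g. a R a).
Reflexive (axiom T): yes — every world is R-related to itself.
So F validates K, K4, K45, KD45, S5. The strongest is S5.

S5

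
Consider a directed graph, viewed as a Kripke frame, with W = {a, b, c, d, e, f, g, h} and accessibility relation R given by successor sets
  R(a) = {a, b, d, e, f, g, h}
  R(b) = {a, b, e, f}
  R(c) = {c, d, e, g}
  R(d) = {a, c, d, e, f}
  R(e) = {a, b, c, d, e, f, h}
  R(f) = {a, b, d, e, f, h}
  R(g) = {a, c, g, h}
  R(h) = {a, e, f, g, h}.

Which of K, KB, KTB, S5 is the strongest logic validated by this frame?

KTB

Symmetric (axiom B): yes — every pair in R has its reverse in R.
Reflexive (axiom T): yes — every world is R-related to itself.
Euclidean (axiom 5): no — a R b and a R d, but not b R d.
So F validates K, KB, KTB; S5 would additionally require R to be Euclidean. The strongest is KTB.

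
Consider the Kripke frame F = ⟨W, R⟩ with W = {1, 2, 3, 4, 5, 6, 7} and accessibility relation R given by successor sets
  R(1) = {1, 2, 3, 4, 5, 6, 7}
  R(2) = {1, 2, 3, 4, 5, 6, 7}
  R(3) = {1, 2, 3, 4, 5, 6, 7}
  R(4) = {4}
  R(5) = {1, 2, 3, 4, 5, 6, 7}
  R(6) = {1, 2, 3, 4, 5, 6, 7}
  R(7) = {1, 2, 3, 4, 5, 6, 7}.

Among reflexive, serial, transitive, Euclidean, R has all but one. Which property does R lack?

Reflexive: yes — every world is R-related to itself.
Serial: yes — every world has a successor (e.g. 1 R 1).
Transitive: yes — every two-step R-path is closed by a direct edge.
Euclidean: no — 1 R 4 and 1 R 2, but not 4 R 2.
Only Euclidean fails.

Euclidean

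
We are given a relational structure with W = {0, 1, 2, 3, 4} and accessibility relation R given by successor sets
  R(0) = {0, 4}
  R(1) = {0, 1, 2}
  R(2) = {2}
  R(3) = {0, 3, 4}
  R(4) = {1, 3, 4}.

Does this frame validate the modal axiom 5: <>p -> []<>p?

Axiom 5 corresponds to the accessibility relation being Euclidean.
Euclidean: no — 1 R 0 and 1 R 2, but not 0 R 2.

No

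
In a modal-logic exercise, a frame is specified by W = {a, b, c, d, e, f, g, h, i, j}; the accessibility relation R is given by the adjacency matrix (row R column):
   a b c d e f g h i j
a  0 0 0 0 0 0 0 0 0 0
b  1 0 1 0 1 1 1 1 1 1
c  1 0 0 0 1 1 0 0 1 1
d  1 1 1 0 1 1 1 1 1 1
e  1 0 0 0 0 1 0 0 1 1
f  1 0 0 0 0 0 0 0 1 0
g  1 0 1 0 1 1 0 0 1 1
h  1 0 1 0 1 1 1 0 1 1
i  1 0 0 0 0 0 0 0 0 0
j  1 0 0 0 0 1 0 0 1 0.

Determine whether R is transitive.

Yes

Transitive: yes — every two-step R-path is closed by a direct edge.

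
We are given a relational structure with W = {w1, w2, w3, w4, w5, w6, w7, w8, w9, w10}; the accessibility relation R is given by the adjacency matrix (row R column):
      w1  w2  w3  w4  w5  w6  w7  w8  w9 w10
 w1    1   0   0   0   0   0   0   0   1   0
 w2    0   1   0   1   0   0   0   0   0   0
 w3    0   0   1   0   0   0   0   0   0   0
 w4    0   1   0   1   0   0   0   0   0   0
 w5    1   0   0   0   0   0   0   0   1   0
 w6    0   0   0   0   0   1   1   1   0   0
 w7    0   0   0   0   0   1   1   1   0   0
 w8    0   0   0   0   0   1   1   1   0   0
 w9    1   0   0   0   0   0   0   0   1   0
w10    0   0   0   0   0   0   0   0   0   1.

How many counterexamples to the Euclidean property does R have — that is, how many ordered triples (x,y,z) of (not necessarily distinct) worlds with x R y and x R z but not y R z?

R is Euclidean; there are no such tuples.

0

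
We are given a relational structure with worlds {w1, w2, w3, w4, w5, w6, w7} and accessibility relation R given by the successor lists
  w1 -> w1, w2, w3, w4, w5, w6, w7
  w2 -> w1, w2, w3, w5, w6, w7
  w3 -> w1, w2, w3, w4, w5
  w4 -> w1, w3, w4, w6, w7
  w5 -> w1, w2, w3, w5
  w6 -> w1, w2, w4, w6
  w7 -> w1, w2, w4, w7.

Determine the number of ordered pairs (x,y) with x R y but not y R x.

0

R is symmetric; there are no such tuples.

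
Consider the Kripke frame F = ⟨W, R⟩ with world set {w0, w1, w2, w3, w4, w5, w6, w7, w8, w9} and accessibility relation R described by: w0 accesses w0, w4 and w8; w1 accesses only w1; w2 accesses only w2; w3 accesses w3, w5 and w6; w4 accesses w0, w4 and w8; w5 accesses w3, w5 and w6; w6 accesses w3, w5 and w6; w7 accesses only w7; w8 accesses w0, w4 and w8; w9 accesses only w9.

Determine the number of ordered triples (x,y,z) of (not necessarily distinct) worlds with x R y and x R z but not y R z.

0

R is Euclidean; there are no such tuples.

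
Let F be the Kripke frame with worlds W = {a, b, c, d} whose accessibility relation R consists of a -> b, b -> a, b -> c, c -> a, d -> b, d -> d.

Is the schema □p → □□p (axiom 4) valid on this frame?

By correspondence theory, 4 is valid on a frame iff R is transitive.
Transitive: no — a R b and b R c, but not a R c.

No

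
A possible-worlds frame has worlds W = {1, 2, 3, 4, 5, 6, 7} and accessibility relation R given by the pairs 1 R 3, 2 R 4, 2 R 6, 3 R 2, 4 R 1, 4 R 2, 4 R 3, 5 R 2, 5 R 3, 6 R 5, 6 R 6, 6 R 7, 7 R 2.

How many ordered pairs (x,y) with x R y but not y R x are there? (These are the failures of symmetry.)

10

Enumerating: (1,3), (2,6), (3,2), (4,1), (4,3), (5,2), (5,3), (6,5), (6,7), (7,2).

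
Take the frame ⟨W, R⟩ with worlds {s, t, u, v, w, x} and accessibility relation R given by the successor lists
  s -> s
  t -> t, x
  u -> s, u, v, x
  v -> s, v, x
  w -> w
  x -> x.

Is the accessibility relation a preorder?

Yes

Reflexive: yes — every world is R-related to itself.
Transitive: yes — every two-step R-path is closed by a direct edge.
So R is a preorder.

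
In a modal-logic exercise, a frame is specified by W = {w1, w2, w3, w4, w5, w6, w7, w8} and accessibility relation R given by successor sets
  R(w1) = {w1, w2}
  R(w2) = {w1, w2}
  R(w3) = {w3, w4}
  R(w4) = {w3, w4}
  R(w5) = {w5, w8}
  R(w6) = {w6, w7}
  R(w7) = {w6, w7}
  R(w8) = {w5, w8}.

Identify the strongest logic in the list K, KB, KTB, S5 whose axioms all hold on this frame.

Symmetric (axiom B): yes — every pair in R has its reverse in R.
Reflexive (axiom T): yes — every world is R-related to itself.
Euclidean (axiom 5): yes — any two successors of a common world are R-related.
So F validates K, KB, KTB, S5. The strongest is S5.

S5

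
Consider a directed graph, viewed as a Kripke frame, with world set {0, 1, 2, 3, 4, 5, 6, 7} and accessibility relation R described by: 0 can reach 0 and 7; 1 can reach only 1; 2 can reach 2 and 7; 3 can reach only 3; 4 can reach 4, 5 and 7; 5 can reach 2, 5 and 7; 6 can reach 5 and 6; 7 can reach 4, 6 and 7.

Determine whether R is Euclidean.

Euclidean: no — 4 R 7 and 4 R 5, but not 7 R 5.

No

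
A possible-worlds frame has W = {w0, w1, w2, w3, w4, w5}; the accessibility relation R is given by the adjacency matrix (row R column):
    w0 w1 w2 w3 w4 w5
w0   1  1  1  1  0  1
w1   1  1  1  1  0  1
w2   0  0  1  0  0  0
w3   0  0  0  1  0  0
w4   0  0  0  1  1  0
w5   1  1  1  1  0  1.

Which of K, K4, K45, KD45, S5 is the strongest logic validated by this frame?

Transitive (axiom 4): yes — every two-step R-path is closed by a direct edge.
Euclidean (axiom 5): no — w0 R w2 and w0 R w1, but not w2 R w1.
Serial (axiom D): yes — every world has a successor (e.g. w0 R w0).
Reflexive (axiom T): yes — every world is R-related to itself.
So F validates K, K4; K45 would additionally require R to be Euclidean. The strongest is K4.

K4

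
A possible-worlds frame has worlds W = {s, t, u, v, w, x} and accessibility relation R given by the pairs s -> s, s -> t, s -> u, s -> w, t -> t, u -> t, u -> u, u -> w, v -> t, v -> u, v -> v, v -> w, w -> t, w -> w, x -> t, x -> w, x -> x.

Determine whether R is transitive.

Yes

Transitive: yes — every two-step R-path is closed by a direct edge.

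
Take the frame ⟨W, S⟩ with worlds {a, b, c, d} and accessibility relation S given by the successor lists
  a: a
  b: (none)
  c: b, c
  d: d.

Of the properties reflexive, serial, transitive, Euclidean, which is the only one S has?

transitive

Reflexive: no — b is not related to itself.
Serial: no — b has no S-successor.
Transitive: yes — every two-step S-path is closed by a direct edge.
Euclidean: no — c S b and c S b, but not b S b.
Only transitive holds.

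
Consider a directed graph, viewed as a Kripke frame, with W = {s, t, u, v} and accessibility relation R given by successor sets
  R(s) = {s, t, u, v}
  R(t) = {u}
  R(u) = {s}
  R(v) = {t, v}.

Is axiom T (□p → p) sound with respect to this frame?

Axiom T corresponds to the accessibility relation being reflexive.
Reflexive: no — t is not related to itself.

No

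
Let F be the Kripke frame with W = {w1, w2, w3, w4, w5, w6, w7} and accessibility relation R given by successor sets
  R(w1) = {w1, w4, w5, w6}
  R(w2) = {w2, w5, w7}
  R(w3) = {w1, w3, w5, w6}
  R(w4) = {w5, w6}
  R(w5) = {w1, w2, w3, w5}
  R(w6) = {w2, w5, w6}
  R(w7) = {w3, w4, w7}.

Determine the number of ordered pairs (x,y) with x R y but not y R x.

Enumerating: (w1,w4), (w1,w6), (w2,w7), (w3,w1), (w3,w6), (w4,w5), (w4,w6), (w6,w2), (w6,w5), (w7,w3), (w7,w4).

11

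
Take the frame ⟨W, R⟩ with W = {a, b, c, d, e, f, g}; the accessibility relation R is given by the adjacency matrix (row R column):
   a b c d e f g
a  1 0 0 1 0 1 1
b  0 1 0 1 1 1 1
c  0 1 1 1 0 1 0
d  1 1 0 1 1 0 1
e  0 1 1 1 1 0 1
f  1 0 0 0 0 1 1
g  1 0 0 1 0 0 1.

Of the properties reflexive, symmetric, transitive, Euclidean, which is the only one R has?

reflexive

Reflexive: yes — every world is R-related to itself.
Symmetric: no — b R f but not f R b.
Transitive: no — a R d and d R b, but not a R b.
Euclidean: no — a R d and a R f, but not d R f.
Only reflexive holds.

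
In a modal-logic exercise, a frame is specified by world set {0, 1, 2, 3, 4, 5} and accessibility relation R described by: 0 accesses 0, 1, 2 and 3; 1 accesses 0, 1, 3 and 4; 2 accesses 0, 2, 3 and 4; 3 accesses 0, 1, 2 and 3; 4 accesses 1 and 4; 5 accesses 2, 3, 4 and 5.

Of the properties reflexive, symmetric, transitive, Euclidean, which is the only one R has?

Reflexive: yes — every world is R-related to itself.
Symmetric: no — 2 R 4 but not 4 R 2.
Transitive: no — 0 R 1 and 1 R 4, but not 0 R 4.
Euclidean: no — 0 R 1 and 0 R 2, but not 1 R 2.
Only reflexive holds.

reflexive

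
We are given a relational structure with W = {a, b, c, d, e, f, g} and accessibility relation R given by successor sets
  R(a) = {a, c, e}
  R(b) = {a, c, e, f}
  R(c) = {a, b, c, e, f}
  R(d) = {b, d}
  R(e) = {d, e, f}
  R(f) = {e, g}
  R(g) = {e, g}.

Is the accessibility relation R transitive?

No

Transitive: no — a R c and c R b, but not a R b.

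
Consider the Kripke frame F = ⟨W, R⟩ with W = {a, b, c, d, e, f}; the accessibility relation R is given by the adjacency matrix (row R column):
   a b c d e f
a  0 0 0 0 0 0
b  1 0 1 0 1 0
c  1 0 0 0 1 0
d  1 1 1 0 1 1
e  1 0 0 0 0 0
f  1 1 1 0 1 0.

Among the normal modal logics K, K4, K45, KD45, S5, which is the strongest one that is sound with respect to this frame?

Transitive (axiom 4): yes — every two-step R-path is closed by a direct edge.
Euclidean (axiom 5): no — b R a and b R c, but not a R c.
Serial (axiom D): no — a has no R-successor.
Reflexive (axiom T): no — a is not related to itself.
So F validates K, K4; K45 would additionally require R to be Euclidean. The strongest is K4.

K4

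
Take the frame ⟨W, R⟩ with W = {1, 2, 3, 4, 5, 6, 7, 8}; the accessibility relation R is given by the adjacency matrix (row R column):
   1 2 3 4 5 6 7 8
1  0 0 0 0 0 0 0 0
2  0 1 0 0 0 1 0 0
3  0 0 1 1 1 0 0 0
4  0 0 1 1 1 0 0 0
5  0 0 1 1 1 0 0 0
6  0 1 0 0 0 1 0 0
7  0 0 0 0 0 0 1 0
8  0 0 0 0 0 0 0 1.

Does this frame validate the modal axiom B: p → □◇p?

By correspondence theory, B is valid on a frame iff R is symmetric.
Symmetric: yes — every pair in R has its reverse in R.

Yes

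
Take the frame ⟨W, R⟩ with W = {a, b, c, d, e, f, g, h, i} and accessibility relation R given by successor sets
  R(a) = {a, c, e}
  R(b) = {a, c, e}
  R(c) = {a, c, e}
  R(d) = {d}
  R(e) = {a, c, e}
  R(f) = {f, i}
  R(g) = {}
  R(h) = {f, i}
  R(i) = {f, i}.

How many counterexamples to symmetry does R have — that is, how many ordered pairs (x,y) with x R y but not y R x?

5

Enumerating: (b,a), (b,c), (b,e), (h,f), (h,i).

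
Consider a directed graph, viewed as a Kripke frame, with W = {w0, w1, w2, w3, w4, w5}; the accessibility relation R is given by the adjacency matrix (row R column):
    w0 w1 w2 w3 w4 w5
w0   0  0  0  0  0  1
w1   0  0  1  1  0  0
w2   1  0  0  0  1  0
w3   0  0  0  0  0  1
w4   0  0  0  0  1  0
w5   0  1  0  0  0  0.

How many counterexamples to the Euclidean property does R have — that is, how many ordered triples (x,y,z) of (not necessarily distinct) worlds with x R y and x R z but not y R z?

10

Enumerating: (w0,w5,w5), (w1,w2,w2), (w1,w2,w3), (w1,w3,w2), (w1,w3,w3), (w2,w0,w0), (w2,w0,w4), (w2,w4,w0), (w3,w5,w5), (w5,w1,w1).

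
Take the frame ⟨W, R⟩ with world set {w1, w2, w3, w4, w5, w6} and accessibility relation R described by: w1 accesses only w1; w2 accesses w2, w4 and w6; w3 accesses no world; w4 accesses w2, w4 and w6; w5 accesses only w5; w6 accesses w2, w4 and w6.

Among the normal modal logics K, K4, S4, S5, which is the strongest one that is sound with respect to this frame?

Transitive (axiom 4): yes — every two-step R-path is closed by a direct edge.
Reflexive (axiom T): no — w3 is not related to itself.
Euclidean (axiom 5): yes — any two successors of a common world are R-related.
So F validates K, K4; S4 would additionally require R to be reflexive. The strongest is K4.

K4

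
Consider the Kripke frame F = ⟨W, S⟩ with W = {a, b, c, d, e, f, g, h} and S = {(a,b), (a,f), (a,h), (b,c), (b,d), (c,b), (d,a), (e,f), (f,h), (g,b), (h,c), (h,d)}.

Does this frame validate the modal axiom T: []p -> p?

No

The schema T characterises exactly the reflexive frames.
Reflexive: no — a is not related to itself.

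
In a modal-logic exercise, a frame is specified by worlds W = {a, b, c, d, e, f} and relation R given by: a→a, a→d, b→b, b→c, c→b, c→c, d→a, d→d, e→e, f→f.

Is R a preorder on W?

Reflexive: yes — every world is R-related to itself.
Transitive: yes — every two-step R-path is closed by a direct edge.
So R is a preorder.

Yes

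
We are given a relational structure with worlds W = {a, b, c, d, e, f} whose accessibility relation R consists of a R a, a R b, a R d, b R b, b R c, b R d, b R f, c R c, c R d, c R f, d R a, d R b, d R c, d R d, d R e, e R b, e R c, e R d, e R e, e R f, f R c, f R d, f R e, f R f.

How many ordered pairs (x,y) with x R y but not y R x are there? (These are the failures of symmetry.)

6

Enumerating: (a,b), (b,c), (b,f), (e,b), (e,c), (f,d).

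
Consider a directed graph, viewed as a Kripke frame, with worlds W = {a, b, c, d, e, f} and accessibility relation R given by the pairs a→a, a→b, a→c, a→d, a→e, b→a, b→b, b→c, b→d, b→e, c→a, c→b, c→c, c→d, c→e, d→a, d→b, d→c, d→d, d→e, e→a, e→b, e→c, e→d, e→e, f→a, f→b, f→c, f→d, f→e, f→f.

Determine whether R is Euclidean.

No

Euclidean: no — f R a and f R f, but not a R f.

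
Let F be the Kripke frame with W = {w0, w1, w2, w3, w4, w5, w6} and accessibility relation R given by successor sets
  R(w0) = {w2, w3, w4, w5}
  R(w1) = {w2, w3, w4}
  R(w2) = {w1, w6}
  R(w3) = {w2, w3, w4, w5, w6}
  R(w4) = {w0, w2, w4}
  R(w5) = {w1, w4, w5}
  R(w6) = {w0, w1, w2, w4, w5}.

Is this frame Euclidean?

Euclidean: no — w0 R w2 and w0 R w3, but not w2 R w3.

No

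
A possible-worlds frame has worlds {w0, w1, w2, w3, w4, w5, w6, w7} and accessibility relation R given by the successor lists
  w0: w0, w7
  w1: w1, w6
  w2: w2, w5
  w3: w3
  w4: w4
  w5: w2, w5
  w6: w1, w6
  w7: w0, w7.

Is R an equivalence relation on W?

Reflexive: yes — every world is R-related to itself.
Symmetric: yes — every pair in R has its reverse in R.
Transitive: yes — every two-step R-path is closed by a direct edge.
So R is an equivalence relation.

Yes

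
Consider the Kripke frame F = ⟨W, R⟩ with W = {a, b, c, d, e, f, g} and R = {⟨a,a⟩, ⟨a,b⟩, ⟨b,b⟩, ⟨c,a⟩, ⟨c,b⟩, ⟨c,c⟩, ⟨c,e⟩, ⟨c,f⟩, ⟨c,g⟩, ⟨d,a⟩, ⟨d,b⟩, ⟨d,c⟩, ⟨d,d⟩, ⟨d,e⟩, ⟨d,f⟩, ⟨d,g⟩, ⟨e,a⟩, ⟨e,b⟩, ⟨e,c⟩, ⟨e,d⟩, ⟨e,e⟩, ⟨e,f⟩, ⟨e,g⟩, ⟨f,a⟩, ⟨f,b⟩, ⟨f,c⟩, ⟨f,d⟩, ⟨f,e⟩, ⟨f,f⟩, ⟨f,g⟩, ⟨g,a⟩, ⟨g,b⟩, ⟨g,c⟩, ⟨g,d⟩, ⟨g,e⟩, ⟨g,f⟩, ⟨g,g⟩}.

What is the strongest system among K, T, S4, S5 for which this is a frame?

Reflexive (axiom T): yes — every world is R-related to itself.
Transitive (axiom 4): no — c R e and e R d, but not c R d.
Euclidean (axiom 5): no — c R a and c R e, but not a R e.
So F validates K, T; S4 would additionally require R to be transitive. The strongest is T.

T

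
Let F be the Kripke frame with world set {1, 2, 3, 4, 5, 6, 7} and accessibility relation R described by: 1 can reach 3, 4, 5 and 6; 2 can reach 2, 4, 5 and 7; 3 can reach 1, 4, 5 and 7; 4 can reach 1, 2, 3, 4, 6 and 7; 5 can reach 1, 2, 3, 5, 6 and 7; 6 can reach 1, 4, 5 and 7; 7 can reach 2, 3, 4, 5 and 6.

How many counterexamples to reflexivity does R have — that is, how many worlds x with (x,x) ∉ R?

4

Enumerating: 1, 3, 6, 7.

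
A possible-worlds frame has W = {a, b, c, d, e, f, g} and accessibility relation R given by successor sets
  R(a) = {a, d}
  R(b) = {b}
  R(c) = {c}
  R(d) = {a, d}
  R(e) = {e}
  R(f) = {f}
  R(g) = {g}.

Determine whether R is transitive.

Transitive: yes — every two-step R-path is closed by a direct edge.

Yes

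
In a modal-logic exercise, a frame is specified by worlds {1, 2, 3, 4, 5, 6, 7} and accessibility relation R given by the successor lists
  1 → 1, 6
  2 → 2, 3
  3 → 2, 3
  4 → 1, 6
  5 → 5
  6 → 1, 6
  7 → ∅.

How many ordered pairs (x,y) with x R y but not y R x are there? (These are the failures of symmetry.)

2

Enumerating: (4,1), (4,6).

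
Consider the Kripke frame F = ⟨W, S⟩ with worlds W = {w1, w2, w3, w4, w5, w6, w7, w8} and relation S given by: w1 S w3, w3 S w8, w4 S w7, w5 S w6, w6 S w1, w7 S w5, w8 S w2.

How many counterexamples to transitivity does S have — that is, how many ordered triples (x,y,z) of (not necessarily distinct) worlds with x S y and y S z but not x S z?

Enumerating: (w1,w3,w8), (w3,w8,w2), (w4,w7,w5), (w5,w6,w1), (w6,w1,w3), (w7,w5,w6).

6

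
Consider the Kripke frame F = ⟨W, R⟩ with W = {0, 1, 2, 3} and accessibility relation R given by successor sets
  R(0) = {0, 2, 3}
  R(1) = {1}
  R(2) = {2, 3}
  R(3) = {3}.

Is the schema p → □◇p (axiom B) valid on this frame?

By correspondence theory, B is valid on a frame iff R is symmetric.
Symmetric: no — 0 R 2 but not 2 R 0.

No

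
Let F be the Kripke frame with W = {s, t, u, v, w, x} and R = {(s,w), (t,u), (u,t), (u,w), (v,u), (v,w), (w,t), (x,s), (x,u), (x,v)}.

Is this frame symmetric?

Symmetric: no — s R w but not w R s.

No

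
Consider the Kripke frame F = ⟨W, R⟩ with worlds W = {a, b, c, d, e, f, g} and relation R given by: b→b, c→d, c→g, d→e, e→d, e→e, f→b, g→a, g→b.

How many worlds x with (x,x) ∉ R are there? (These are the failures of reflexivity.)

Enumerating: a, c, d, f, g.

5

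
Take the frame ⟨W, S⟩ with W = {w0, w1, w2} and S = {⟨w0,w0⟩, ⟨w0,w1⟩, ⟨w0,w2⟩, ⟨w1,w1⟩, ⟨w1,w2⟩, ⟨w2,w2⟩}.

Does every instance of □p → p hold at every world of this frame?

Axiom T corresponds to the accessibility relation being reflexive.
Reflexive: yes — every world is S-related to itself.

Yes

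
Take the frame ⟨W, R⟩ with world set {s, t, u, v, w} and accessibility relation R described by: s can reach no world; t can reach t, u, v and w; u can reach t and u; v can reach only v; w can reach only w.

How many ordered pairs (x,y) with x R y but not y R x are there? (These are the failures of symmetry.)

Enumerating: (t,v), (t,w).

2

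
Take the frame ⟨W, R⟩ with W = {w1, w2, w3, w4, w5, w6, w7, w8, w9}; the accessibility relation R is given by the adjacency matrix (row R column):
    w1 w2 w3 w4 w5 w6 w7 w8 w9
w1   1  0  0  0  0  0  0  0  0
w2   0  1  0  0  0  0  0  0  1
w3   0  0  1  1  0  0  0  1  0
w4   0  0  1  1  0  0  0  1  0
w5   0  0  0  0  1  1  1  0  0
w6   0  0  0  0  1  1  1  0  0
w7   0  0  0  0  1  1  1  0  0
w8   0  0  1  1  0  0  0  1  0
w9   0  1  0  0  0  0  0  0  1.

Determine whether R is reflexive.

Yes

Reflexive: yes — every world is R-related to itself.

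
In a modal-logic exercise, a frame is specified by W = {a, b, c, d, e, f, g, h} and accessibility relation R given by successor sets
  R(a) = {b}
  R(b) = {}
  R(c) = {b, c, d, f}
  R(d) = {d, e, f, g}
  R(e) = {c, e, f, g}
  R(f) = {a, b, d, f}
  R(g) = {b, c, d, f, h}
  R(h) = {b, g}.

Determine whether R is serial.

No

Serial: no — b has no R-successor.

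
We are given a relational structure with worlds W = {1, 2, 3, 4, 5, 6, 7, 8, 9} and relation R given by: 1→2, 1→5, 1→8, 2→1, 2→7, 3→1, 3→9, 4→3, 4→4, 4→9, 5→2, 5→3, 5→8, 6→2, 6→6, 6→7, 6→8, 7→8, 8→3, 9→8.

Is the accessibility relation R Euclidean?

No

Euclidean: no — 1 R 2 and 1 R 5, but not 2 R 5.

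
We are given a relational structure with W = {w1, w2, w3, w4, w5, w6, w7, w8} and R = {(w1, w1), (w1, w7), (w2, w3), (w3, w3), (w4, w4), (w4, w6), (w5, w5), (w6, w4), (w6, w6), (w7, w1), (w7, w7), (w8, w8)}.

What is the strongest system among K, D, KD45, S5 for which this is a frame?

KD45

Serial (axiom D): yes — every world has a successor (e.g. w1 R w1).
Euclidean (axiom 5): yes — any two successors of a common world are R-related.
Transitive (axiom 4): yes — every two-step R-path is closed by a direct edge.
Reflexive (axiom T): no — w2 is not related to itself.
So F validates K, D, KD45; S5 would additionally require R to be reflexive. The strongest is KD45.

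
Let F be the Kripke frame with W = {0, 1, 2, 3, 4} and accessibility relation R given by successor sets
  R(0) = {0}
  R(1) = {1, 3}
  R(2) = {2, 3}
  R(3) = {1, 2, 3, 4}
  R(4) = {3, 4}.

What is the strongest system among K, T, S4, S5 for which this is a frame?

T

Reflexive (axiom T): yes — every world is R-related to itself.
Transitive (axiom 4): no — 1 R 3 and 3 R 2, but not 1 R 2.
Euclidean (axiom 5): no — 3 R 1 and 3 R 2, but not 1 R 2.
So F validates K, T; S4 would additionally require R to be transitive. The strongest is T.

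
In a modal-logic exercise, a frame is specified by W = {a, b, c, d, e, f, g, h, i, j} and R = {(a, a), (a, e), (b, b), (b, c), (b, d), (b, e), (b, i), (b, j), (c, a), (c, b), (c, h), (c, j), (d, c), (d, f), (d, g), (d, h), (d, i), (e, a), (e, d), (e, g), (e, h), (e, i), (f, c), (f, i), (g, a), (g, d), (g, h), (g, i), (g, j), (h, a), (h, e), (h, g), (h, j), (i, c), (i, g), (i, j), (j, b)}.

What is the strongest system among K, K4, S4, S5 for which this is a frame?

K

Transitive (axiom 4): no — a R e and e R d, but not a R d.
Reflexive (axiom T): no — c is not related to itself.
Euclidean (axiom 5): no — b R c and b R d, but not c R d.
So F validates K; K4 would additionally require R to be transitive. The strongest is K.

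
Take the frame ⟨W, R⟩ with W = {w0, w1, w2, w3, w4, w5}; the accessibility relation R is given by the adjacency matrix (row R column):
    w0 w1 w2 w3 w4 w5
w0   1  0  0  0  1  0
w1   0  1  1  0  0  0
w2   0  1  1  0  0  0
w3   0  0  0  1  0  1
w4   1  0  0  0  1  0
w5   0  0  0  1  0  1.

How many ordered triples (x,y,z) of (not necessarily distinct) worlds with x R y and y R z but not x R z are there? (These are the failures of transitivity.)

0

R is transitive; there are no such tuples.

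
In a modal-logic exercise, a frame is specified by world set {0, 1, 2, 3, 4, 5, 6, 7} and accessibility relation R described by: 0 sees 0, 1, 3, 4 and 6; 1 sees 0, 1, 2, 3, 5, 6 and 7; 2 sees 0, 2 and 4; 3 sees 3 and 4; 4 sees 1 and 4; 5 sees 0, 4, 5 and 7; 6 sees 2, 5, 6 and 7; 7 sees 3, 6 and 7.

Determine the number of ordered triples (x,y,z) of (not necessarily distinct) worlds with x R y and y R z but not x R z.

35

Enumerating: (0,1,2), (0,1,5), (0,1,7), (0,6,2), (0,6,5), (0,6,7), (1,0,4), (1,2,4), (1,3,4), (1,5,4), (2,0,1), (2,0,3), … and 23 more.
Total: 35.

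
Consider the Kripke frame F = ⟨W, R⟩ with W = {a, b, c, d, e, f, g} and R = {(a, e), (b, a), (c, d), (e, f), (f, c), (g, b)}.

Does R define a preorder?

Reflexive: no — a is not related to itself.
Transitive: no — a R e and e R f, but not a R f.
So R is not a preorder.

No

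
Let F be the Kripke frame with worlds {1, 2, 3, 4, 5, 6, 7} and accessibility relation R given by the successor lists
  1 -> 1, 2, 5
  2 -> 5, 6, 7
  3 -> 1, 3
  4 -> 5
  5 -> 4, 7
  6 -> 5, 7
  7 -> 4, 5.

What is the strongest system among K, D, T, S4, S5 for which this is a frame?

D

Serial (axiom D): yes — every world has a successor (e.g. 1 R 1).
Reflexive (axiom T): no — 2 is not related to itself.
Transitive (axiom 4): no — 1 R 2 and 2 R 6, but not 1 R 6.
Euclidean (axiom 5): no — 1 R 5 and 1 R 2, but not 5 R 2.
So F validates K, D; T would additionally require R to be reflexive. The strongest is D.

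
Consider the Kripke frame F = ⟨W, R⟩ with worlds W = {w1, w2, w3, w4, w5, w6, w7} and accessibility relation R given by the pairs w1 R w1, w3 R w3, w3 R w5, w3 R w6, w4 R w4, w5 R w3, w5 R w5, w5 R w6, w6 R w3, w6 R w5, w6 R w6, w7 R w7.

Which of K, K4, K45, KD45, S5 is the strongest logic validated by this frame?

Transitive (axiom 4): yes — every two-step R-path is closed by a direct edge.
Euclidean (axiom 5): yes — any two successors of a common world are R-related.
Serial (axiom D): no — w2 has no R-successor.
Reflexive (axiom T): no — w2 is not related to itself.
So F validates K, K4, K45; KD45 would additionally require R to be serial. The strongest is K45.

K45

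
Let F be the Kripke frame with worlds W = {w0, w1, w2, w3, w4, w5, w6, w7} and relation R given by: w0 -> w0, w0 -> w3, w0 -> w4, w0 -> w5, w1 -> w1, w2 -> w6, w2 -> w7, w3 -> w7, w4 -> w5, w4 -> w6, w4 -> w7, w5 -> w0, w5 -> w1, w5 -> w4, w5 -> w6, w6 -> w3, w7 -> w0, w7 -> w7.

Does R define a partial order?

No

Reflexive: no — w2 is not related to itself.
Transitive: no — w0 R w3 and w3 R w7, but not w0 R w7.
Antisymmetric: no — w0 R w5 and w5 R w0 with w0 ≠ w5.
So R is not a partial order.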